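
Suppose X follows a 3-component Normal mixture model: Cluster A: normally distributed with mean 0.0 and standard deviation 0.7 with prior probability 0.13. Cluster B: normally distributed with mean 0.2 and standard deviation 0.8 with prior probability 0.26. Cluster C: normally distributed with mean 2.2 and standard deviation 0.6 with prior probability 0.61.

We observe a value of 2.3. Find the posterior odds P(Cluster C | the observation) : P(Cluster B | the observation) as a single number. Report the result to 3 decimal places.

96.726

Only the two components matter; the odds are (π_i f_i(x)) / (π_j f_j(x)).
Component likelihoods at x = 2.3:
  L_A = (1/(0.7·√(2π)))·exp(−(2.3−0.0)²/(2·0.7²)) = 0.569918·exp(-5.39796) = 0.00257934
  L_B = (1/(0.8·√(2π)))·exp(−(2.3−0.2)²/(2·0.8²)) = 0.498678·exp(-3.44531) = 0.0159052
  L_C = (1/(0.6·√(2π)))·exp(−(2.3−2.2)²/(2·0.6²)) = 0.664904·exp(-0.01389) = 0.655733
0.399997 / 0.00413536 ≈ 96.726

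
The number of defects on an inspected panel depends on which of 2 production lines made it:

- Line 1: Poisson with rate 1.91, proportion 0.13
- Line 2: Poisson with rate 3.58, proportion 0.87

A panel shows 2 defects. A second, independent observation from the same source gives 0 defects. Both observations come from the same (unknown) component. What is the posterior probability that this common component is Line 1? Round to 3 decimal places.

0.546

Posterior ∝ prior × likelihood, so P(k | x) ∝ P(Z=k) f_k(x); normalise over all components.
Since both observations come from the same component, the likelihood for component k is f_k(x₁)·f_k(x₂).
  f_1 = [0.270106] × [0.14808] = 0.0399974
  f_2 = [0.178633] × [0.0278757] = 0.00497952
Multiply by the mixture weights:
  P(Z=1)·f_1 = 0.13 × 0.0399974 = 0.00519966
  P(Z=2)·f_2 = 0.87 × 0.00497952 = 0.00433218
Sum: 0.00519966 + 0.00433218 = 0.00953185
P(Line 1 | x₁,x₂) = 0.00519966 / 0.00953185 ≈ 0.546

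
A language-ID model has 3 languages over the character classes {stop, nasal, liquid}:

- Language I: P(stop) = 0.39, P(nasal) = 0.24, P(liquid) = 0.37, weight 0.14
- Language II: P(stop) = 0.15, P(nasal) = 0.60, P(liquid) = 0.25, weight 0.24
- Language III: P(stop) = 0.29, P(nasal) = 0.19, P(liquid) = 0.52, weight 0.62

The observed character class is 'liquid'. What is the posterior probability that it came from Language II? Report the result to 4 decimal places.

P(component k | x) = π_k·f_k(x) / marginal(x), where marginal(x) = Σ_j π_j·f_j(x).
Evaluate each component's likelihood at the observed value:
  L_I = P(liquid | comp) = 0.37
  L_II = P(liquid | comp) = 0.25
  L_III = P(liquid | comp) = 0.52
Weight by the priors:
  π_I·L_I = 0.14 × 0.37 = 0.0518
  π_II·L_II = 0.24 × 0.25 = 0.06
  π_III·L_III = 0.62 × 0.52 = 0.3224
Marginal: 0.0518 + 0.06 + 0.3224 = 0.4342
P(Language II | data) ≈ 0.1382

0.1382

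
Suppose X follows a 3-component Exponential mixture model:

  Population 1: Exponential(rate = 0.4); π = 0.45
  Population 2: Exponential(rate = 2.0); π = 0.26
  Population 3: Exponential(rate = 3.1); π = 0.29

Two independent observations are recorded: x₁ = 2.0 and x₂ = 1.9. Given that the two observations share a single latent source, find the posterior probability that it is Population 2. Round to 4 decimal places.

0.0274

Apply Bayes' rule: the posterior for each component is proportional to its prior times its likelihood at x.
Since both observations come from the same component, the likelihood for component k is f_k(x₁)·f_k(x₂).
  p_1 = [0.4·e^(−0.4·2.0) = 0.4·e^(−0.8000) = 0.179732] × [0.187067] = 0.0336218
  p_2 = [2.0·e^(−2.0·2.0) = 2.0·e^(−4.0000) = 0.0366313] × [0.0447415] = 0.00163894
  p_3 = [3.1·e^(−3.1·2.0) = 3.1·e^(−6.2000) = 0.00629123] × [0.00857763] = 5.39639e-05
Multiply by the mixture weights:
  π_1·p_1 = 0.45 × 0.0336218 = 0.0151298
  π_2·p_2 = 0.26 × 0.00163894 = 0.000426124
  π_3·p_3 = 0.29 × 5.39639e-05 = 1.56495e-05
Evidence: 0.0151298 + 0.000426124 + 1.56495e-05 = 0.0155716
P(Population 2 | data) = 0.000426124 / 0.0155716 ≈ 0.0274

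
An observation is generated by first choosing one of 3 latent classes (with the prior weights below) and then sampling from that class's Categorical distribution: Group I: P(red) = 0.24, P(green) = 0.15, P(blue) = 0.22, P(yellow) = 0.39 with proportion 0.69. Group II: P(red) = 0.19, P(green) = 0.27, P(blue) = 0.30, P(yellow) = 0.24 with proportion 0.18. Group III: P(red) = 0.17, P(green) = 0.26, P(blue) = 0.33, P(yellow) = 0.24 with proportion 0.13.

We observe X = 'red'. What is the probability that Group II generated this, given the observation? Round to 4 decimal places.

P(component k | x) = w_k·f_k(x) / marginal(x), where marginal(x) = Σ_j w_j·f_j(x).
Evaluate each component's likelihood at the observed value:
  L_I = 0.24
  L_II = 0.19
  L_III = 0.17
Prior × likelihood for each component:
  w_I·L_I = 0.69 × 0.24 = 0.1656
  w_II·L_II = 0.18 × 0.19 = 0.0342
  w_III·L_III = 0.13 × 0.17 = 0.0221
Marginal: 0.1656 + 0.0342 + 0.0221 = 0.2219
Responsibility of Group II: 0.0342 / 0.2219 ≈ 0.1541

0.1541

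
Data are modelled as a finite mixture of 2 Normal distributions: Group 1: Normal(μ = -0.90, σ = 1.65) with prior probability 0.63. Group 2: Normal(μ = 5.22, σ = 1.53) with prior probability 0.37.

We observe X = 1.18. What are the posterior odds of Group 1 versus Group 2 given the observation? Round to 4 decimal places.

23.2970

The posterior odds equal the prior odds times the likelihood ratio: (π_i/π_j)·(f_i(x)/f_j(x)).
Component likelihoods at x = 1.18:
  f_1 = 0.109232
  f_2 = 0.00798343
0.0688164 / 0.00295387 ≈ 23.2970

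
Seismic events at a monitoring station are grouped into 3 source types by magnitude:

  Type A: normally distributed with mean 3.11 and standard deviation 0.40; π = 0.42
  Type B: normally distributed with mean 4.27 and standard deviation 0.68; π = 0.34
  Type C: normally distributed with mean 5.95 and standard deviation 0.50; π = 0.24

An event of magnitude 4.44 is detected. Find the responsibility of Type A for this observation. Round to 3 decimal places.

Posterior ∝ prior × likelihood, so P(k | x) ∝ π_k f_k(x); normalise over all components.
Normal densities:
  f_A = (1/(0.40·√(2π)))·exp(−(4.44−3.11)²/(2·0.40²)) = 0.997356·exp(-5.52781) = 0.00396416
  f_B = (1/(0.68·√(2π)))·exp(−(4.44−4.27)²/(2·0.68²)) = 0.586680·exp(-0.03125) = 0.56863
  f_C = (1/(0.50·√(2π)))·exp(−(4.44−5.95)²/(2·0.50²)) = 0.797885·exp(-4.56020) = 0.00834585
Weight by the priors:
  π_A·f_A = 0.42 × 0.00396416 = 0.00166495
  π_B·f_B = 0.34 × 0.56863 = 0.193334
  π_C·f_C = 0.24 × 0.00834585 = 0.002003
Evidence: 0.00166495 + 0.193334 + 0.002003 = 0.197002
P(Type A | 4.44) = 0.00166495 / 0.197002 ≈ 0.008

0.008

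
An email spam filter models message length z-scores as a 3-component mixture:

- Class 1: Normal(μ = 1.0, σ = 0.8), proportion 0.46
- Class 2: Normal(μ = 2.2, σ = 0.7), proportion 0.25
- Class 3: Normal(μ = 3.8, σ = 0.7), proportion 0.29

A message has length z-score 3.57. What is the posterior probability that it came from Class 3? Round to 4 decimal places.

0.8753

P(component k | x) = P(Z=k)·f_k(x) / marginal(x), where marginal(x) = Σ_j P(Z=j)·f_j(x).
Normal densities:
  f_1 = (1/(0.8·√(2π)))·exp(−(3.57−1.0)²/(2·0.8²)) = 0.498678·exp(-5.16008) = 0.00286303
  f_2 = (1/(0.7·√(2π)))·exp(−(3.57−2.2)²/(2·0.7²)) = 0.569918·exp(-1.91520) = 0.0839556
  f_3 = (1/(0.7·√(2π)))·exp(−(3.57−3.8)²/(2·0.7²)) = 0.569918·exp(-0.05398) = 0.539969
Unnormalised posteriors:
  P(Z=1)·f_1 = 0.46 × 0.00286303 = 0.001317
  P(Z=2)·f_2 = 0.25 × 0.0839556 = 0.0209889
  P(Z=3)·f_3 = 0.29 × 0.539969 = 0.156591
Denominator: 0.001317 + 0.0209889 + 0.156591 = 0.178897
P(Class 3 | the observation) = 0.156591 / 0.178897 ≈ 0.8753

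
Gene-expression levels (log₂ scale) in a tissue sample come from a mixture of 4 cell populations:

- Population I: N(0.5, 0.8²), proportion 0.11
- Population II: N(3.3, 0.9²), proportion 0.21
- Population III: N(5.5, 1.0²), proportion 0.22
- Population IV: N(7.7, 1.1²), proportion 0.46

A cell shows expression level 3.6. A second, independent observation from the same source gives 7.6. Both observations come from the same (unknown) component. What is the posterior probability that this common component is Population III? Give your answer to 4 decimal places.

By Bayes' theorem, P(k | x) = π_k f_k(x) / Σ_j π_j f_j(x).
Since both observations come from the same component, the likelihood for component k is f_k(x₁)·f_k(x₂).
  f_I = [0.000273665] × [3.92719e-18] = 1.07473e-21
  f_II = [0.419315] × [4.89568e-06] = 2.05283e-06
  f_III = [0.0656158] × [0.0439836] = 0.00288602
  f_IV = [0.000348968] × [0.361179] = 0.00012604
Multiply by the mixture weights:
  π_I·f_I = 0.11 × 1.07473e-21 = 1.18221e-22
  π_II·f_II = 0.21 × 2.05283e-06 = 4.31094e-07
  π_III·f_III = 0.22 × 0.00288602 = 0.000634924
  π_IV·f_IV = 0.46 × 0.00012604 = 5.79784e-05
Marginal: 1.18221e-22 + 4.31094e-07 + 0.000634924 + 5.79784e-05 = 0.000693334
Responsibility of Population III: 0.000634924 / 0.000693334 ≈ 0.9158

0.9158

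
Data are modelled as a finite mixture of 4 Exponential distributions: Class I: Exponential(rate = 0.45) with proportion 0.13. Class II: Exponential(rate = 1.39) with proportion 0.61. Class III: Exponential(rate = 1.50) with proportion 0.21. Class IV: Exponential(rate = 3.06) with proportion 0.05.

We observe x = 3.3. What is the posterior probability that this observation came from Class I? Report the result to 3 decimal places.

By Bayes' theorem, P(k | x) = π_k f_k(x) / Σ_j π_j f_j(x).
Exponential densities:
  f_I = 0.45·e^(−0.45·3.3) = 0.45·e^(−1.4850) = 0.101926
  f_II = 1.39·e^(−1.39·3.3) = 1.39·e^(−4.5870) = 0.0141549
  f_III = 1.50·e^(−1.50·3.3) = 1.50·e^(−4.9500) = 0.0106251
  f_IV = 3.06·e^(−3.06·3.3) = 3.06·e^(−10.0980) = 0.000125955
Unnormalised posteriors:
  π_I·f_I = 0.13 × 0.101926 = 0.0132504
  π_II·f_II = 0.61 × 0.0141549 = 0.00863447
  π_III·f_III = 0.21 × 0.0106251 = 0.00223127
  π_IV·f_IV = 0.05 × 0.000125955 = 6.29775e-06
Denominator: 0.0132504 + 0.00863447 + 0.00223127 + 6.29775e-06 = 0.0241224
Responsibility of Class I: 0.0132504 / 0.0241224 ≈ 0.549

0.549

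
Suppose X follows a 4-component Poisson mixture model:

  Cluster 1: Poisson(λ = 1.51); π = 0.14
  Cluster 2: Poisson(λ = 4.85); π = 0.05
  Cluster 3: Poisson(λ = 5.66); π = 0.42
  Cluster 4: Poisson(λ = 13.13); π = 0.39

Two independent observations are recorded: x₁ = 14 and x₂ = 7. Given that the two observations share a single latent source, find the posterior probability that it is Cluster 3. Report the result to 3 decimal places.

By Bayes' theorem, P(k | x) = π_k f_k(x) / Σ_j π_j f_j(x).
Since both observations come from the same component, the likelihood for component k is f_k(x₁)·f_k(x₂).
  f_1 = [e^(−1.51)·1.51^14/14! = 8.11866e-10] × [0.000784555] = 6.36953e-13
  f_2 = [e^(−4.85)·4.85^14/14! = 0.000357806] × [0.0980468] = 3.50817e-05
  f_3 = [e^(−5.66)·5.66^14/14! = 0.0013833] × [0.128581] = 0.000177866
  f_4 = [e^(−13.13)·13.13^14/14! = 0.103041] × [0.0264933] = 0.0027299
Multiply by the mixture weights:
  π_1·f_1 = 0.14 × 6.36953e-13 = 8.91735e-14
  π_2·f_2 = 0.05 × 3.50817e-05 = 1.75409e-06
  π_3·f_3 = 0.42 × 0.000177866 = 7.47037e-05
  π_4·f_4 = 0.39 × 0.0027299 = 0.00106466
Evidence: 8.91735e-14 + 1.75409e-06 + 7.47037e-05 + 0.00106466 = 0.00114112
So the posterior for Cluster 3 is 7.47037e-05 / 0.00114112 ≈ 0.065.

0.065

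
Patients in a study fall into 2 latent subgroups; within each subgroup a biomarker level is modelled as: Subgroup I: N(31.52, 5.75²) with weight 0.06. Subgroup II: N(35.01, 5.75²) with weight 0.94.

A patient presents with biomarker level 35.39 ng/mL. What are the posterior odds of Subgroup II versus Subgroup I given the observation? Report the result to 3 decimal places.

19.606

Since P(k|x) ∝ w_k f_k(x), the posterior odds are w_i f_i(x) / (w_j f_j(x)).
Evaluate each component's likelihood at the observed value:
  L_I = (1/(5.75·√(2π)))·exp(−(35.39−31.52)²/(2·5.75²)) = 0.069381·exp(-0.22649) = 0.0553194
  L_II = (1/(5.75·√(2π)))·exp(−(35.39−35.01)²/(2·5.75²)) = 0.069381·exp(-0.00218) = 0.0692299
Odds = (0.94/0.06) × (0.0692299/0.0553194) = 15.6667 × 1.25146 ≈ 19.606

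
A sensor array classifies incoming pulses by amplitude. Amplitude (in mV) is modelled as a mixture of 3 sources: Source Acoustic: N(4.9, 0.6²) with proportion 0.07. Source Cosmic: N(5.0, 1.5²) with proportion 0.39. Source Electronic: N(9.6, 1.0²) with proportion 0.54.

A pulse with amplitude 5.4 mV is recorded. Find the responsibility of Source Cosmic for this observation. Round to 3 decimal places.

0.753

Posterior ∝ prior × likelihood, so P(k | x) ∝ π_k f_k(x); normalise over all components.
Normal densities:
  p_Acoustic = (1/(0.6·√(2π)))·exp(−(5.4−4.9)²/(2·0.6²)) = 0.664904·exp(-0.34722) = 0.469853
  p_Cosmic = (1/(1.5·√(2π)))·exp(−(5.4−5.0)²/(2·1.5²)) = 0.265962·exp(-0.03556) = 0.256671
  p_Electronic = (1/(1.0·√(2π)))·exp(−(5.4−9.6)²/(2·1.0²)) = 0.398942·exp(-8.82000) = 5.89431e-05
Multiply by the mixture weights:
  π_Acoustic·p_Acoustic = 0.07 × 0.469853 = 0.0328897
  π_Cosmic·p_Cosmic = 0.39 × 0.256671 = 0.100102
  π_Electronic·p_Electronic = 0.54 × 5.89431e-05 = 3.18293e-05
Marginal: 0.0328897 + 0.100102 + 3.18293e-05 = 0.133023
P(Source Cosmic | 5.4 mV) ≈ 0.753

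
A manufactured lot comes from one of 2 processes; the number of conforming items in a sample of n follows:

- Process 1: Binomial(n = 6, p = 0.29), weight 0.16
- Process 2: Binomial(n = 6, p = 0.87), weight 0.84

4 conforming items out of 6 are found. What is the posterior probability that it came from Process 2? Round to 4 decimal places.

The responsibility of component k is w_k f_k(x) divided by Σ_j w_j f_j(x).
Evaluate each component's likelihood at the observed value:
  f_1 = 0.0534811
  f_2 = 0.14523
Unnormalised posteriors:
  w_1·f_1 = 0.16 × 0.0534811 = 0.00855697
  w_2·f_2 = 0.84 × 0.14523 = 0.121993
Normaliser: 0.00855697 + 0.121993 = 0.13055
Responsibility of Process 2: 0.121993 / 0.13055 ≈ 0.9345

0.9345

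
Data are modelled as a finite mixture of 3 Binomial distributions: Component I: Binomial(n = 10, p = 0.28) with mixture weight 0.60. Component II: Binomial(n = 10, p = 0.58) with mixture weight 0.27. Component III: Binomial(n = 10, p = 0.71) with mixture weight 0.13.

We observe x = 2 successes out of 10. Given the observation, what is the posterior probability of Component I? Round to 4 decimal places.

Apply Bayes' rule: the posterior for each component is proportional to its prior times its likelihood at x.
Component likelihoods at x = 2 successes out of 10:
  p_I = C(10,2)·0.28^2·0.72^8 = 45·0.0784·0.0722204 = 0.254794
  p_II = C(10,2)·0.58^2·0.42^8 = 45·0.3364·0.000968265 = 0.0146576
  p_III = C(10,2)·0.71^2·0.29^8 = 45·0.5041·5.00246e-05 = 0.00113478
Prior × likelihood for each component:
  π_I·p_I = 0.60 × 0.254794 = 0.152876
  π_II·p_II = 0.27 × 0.0146576 = 0.00395755
  π_III·p_III = 0.13 × 0.00113478 = 0.000147522
Sum: 0.152876 + 0.00395755 + 0.000147522 = 0.156981
P(Component I | x) ≈ 0.9738

0.9738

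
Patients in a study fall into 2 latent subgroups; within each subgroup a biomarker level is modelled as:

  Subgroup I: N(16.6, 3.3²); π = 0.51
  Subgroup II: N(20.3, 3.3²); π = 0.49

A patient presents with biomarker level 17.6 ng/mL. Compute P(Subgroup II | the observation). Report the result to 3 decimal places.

0.419

P(component k | x) = π_k·f_k(x) / marginal(x), where marginal(x) = Σ_j π_j·f_j(x).
Evaluate each component's likelihood at the observed value:
  L_I = (1/(3.3·√(2π)))·exp(−(17.6−16.6)²/(2·3.3²)) = 0.120892·exp(-0.04591) = 0.115467
  L_II = (1/(3.3·√(2π)))·exp(−(17.6−20.3)²/(2·3.3²)) = 0.120892·exp(-0.33471) = 0.0865034
Prior × likelihood for each component:
  π_I·L_I = 0.51 × 0.115467 = 0.0588879
  π_II·L_II = 0.49 × 0.0865034 = 0.0423867
Evidence: 0.0588879 + 0.0423867 = 0.101275
Responsibility of Subgroup II: 0.0423867 / 0.101275 ≈ 0.419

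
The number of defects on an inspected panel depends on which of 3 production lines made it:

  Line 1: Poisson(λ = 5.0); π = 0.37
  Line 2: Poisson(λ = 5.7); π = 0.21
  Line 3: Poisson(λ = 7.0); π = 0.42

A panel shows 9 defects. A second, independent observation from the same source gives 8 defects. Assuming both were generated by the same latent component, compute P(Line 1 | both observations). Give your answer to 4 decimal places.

0.1158

P(component k | x) = π_k·f_k(x) / marginal(x), where marginal(x) = Σ_j π_j·f_j(x).
Since both observations come from the same component, the likelihood for component k is f_k(x₁)·f_k(x₂).
  L_1 = [0.0362656] × [0.065278] = 0.00236735
  L_2 = [0.0585642] × [0.0924698] = 0.00541542
  L_3 = [0.101405] × [0.130377] = 0.0132209
Weight by the priors:
  π_1·L_1 = 0.37 × 0.00236735 = 0.000875918
  π_2·L_2 = 0.21 × 0.00541542 = 0.00113724
  π_3·L_3 = 0.42 × 0.0132209 = 0.00555277
Evidence: 0.000875918 + 0.00113724 + 0.00555277 = 0.00756593
Responsibility of Line 1: 0.000875918 / 0.00756593 ≈ 0.1158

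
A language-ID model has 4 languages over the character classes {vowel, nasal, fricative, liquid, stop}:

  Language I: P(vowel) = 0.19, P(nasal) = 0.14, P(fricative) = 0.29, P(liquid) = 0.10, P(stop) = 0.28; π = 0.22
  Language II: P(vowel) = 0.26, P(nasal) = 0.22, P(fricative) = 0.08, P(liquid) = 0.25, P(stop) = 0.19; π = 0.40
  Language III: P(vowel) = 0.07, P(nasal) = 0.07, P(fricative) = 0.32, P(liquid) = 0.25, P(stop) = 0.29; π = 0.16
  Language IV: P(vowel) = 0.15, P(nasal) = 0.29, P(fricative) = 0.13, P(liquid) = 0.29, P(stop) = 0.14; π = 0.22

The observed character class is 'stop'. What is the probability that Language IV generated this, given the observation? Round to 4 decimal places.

0.1434

By Bayes' theorem, P(k | x) = π_k f_k(x) / Σ_j π_j f_j(x).
Evaluate each component's likelihood at the observed value:
  p_I = 0.28
  p_II = 0.19
  p_III = 0.29
  p_IV = 0.14
Weight by the priors:
  π_I·p_I = 0.22 × 0.28 = 0.0616
  π_II·p_II = 0.40 × 0.19 = 0.076
  π_III·p_III = 0.16 × 0.29 = 0.0464
  π_IV·p_IV = 0.22 × 0.14 = 0.0308
Normaliser: 0.0616 + 0.076 + 0.0464 + 0.0308 = 0.2148
P(Language IV | the observation) ≈ 0.1434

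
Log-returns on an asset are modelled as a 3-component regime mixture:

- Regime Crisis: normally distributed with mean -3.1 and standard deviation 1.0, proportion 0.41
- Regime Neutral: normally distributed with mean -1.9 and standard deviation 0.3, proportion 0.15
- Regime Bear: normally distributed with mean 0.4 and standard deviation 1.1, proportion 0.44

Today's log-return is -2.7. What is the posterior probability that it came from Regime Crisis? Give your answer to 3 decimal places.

P(component k | x) = w_k·f_k(x) / marginal(x), where marginal(x) = Σ_j w_j·f_j(x).
Normal densities:
  L_Crisis = (1/(1.0·√(2π)))·exp(−(-2.7−-3.1)²/(2·1.0²)) = 0.398942·exp(-0.08000) = 0.36827
  L_Neutral = (1/(0.3·√(2π)))·exp(−(-2.7−-1.9)²/(2·0.3²)) = 1.329808·exp(-3.55556) = 0.0379866
  L_Bear = (1/(1.1·√(2π)))·exp(−(-2.7−0.4)²/(2·1.1²)) = 0.362675·exp(-3.97107) = 0.00683757
Multiply by the mixture weights:
  w_Crisis·L_Crisis = 0.41 × 0.36827 = 0.150991
  w_Neutral·L_Neutral = 0.15 × 0.0379866 = 0.00569799
  w_Bear·L_Bear = 0.44 × 0.00683757 = 0.00300853
Evidence: 0.150991 + 0.00569799 + 0.00300853 = 0.159697
Responsibility of Regime Crisis: 0.150991 / 0.159697 ≈ 0.945

0.945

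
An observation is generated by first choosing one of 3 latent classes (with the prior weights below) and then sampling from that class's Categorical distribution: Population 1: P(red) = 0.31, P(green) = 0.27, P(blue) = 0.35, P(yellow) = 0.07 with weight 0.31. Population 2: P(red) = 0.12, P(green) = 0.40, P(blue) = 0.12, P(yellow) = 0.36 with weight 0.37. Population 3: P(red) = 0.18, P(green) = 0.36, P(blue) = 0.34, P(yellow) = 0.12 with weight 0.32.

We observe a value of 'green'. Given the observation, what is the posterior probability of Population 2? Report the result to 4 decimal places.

0.4266

Posterior ∝ prior × likelihood, so P(k | x) ∝ π_k f_k(x); normalise over all components.
Categorical probabilities:
  p_1 = P(green | comp) = 0.27
  p_2 = P(green | comp) = 0.40
  p_3 = P(green | comp) = 0.36
Prior × likelihood for each component:
  π_1·p_1 = 0.31 × 0.27 = 0.0837
  π_2·p_2 = 0.37 × 0.4 = 0.148
  π_3·p_3 = 0.32 × 0.36 = 0.1152
Marginal: 0.0837 + 0.148 + 0.1152 = 0.3469
Responsibility of Population 2: 0.148 / 0.3469 ≈ 0.4266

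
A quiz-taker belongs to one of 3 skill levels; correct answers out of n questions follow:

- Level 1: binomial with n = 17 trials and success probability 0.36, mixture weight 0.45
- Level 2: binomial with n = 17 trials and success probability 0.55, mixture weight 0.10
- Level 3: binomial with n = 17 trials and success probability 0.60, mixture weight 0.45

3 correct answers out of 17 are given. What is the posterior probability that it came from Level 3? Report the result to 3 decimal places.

0.006

Posterior ∝ prior × likelihood, so P(k | x) ∝ P(Z=k) f_k(x); normalise over all components.
Evaluate each component's likelihood at the observed value:
  p_1 = C(17,3)·0.36^3·0.64^14 = 680·0.046656·0.00193428 = 0.0613672
  p_2 = C(17,3)·0.55^3·0.45^14 = 680·0.166375·1.39629e-05 = 0.00157969
  p_3 = C(17,3)·0.60^3·0.40^14 = 680·0.216·2.68435e-06 = 0.000394278
Weight by the priors:
  P(Z=1)·p_1 = 0.45 × 0.0613672 = 0.0276152
  P(Z=2)·p_2 = 0.10 × 0.00157969 = 0.000157969
  P(Z=3)·p_3 = 0.45 × 0.000394278 = 0.000177425
Sum: 0.0276152 + 0.000157969 + 0.000177425 = 0.0279506
Responsibility of Level 3: 0.000177425 / 0.0279506 ≈ 0.006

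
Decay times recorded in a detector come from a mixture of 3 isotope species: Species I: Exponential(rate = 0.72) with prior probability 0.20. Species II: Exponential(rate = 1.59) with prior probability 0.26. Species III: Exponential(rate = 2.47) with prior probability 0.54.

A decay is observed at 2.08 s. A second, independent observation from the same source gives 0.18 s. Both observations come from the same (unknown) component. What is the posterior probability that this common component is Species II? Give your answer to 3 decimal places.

Apply Bayes' rule: the posterior for each component is proportional to its prior times its likelihood at x.
Since both observations come from the same component, the likelihood for component k is f_k(x₁)·f_k(x₂).
  p_I = [0.16104] × [0.632482] = 0.101855
  p_II = [0.0582235] × [1.19427] = 0.0695345
  p_III = [0.0145033] × [1.58347] = 0.0229655
Unnormalised posteriors:
  π_I·p_I = 0.20 × 0.101855 = 0.0203709
  π_II·p_II = 0.26 × 0.0695345 = 0.018079
  π_III·p_III = 0.54 × 0.0229655 = 0.0124014
Marginal: 0.0203709 + 0.018079 + 0.0124014 = 0.0508513
Responsibility of Species II: 0.018079 / 0.0508513 ≈ 0.356

0.356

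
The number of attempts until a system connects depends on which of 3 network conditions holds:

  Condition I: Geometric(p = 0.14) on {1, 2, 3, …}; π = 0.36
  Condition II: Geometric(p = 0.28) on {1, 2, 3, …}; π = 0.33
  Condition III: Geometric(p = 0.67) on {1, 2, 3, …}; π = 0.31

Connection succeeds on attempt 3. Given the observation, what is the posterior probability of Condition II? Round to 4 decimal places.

By Bayes' theorem, P(k | x) = P(Z=k) f_k(x) / Σ_j P(Z=j) f_j(x).
Component likelihoods at x = 3:
  p_I = 0.14·(1−0.14)^2 = 0.14·0.7396 = 0.103544
  p_II = 0.28·(1−0.28)^2 = 0.28·0.5184 = 0.145152
  p_III = 0.67·(1−0.67)^2 = 0.67·0.1089 = 0.072963
Unnormalised posteriors:
  P(Z=I)·p_I = 0.36 × 0.103544 = 0.0372758
  P(Z=II)·p_II = 0.33 × 0.145152 = 0.0479002
  P(Z=III)·p_III = 0.31 × 0.072963 = 0.0226185
Denominator: 0.0372758 + 0.0479002 + 0.0226185 = 0.107795
P(Condition II | data) ≈ 0.4444

0.4444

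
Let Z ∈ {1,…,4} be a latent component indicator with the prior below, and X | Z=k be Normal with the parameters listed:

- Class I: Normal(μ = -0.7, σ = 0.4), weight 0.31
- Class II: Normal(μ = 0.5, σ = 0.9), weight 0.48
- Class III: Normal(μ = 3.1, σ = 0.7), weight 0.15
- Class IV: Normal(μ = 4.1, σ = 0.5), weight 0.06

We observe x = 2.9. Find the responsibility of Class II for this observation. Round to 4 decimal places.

0.0669

Posterior ∝ prior × likelihood, so P(k | x) ∝ π_k f_k(x); normalise over all components.
Evaluate each component's likelihood at the observed value:
  f_I = (1/(0.4·√(2π)))·exp(−(2.9−-0.7)²/(2·0.4²)) = 0.997356·exp(-40.50000) = 2.56994e-18
  f_II = (1/(0.9·√(2π)))·exp(−(2.9−0.5)²/(2·0.9²)) = 0.443269·exp(-3.55556) = 0.0126622
  f_III = (1/(0.7·√(2π)))·exp(−(2.9−3.1)²/(2·0.7²)) = 0.569918·exp(-0.04082) = 0.547124
  f_IV = (1/(0.5·√(2π)))·exp(−(2.9−4.1)²/(2·0.5²)) = 0.797885·exp(-2.88000) = 0.0447891
Multiply by the mixture weights:
  π_I·f_I = 0.31 × 2.56994e-18 = 7.96682e-19
  π_II·f_II = 0.48 × 0.0126622 = 0.00607786
  π_III·f_III = 0.15 × 0.547124 = 0.0820686
  π_IV·f_IV = 0.06 × 0.0447891 = 0.00268734
Normaliser: 7.96682e-19 + 0.00607786 + 0.0820686 + 0.00268734 = 0.0908338
P(Class II | the observation) = 0.00607786 / 0.0908338 ≈ 0.0669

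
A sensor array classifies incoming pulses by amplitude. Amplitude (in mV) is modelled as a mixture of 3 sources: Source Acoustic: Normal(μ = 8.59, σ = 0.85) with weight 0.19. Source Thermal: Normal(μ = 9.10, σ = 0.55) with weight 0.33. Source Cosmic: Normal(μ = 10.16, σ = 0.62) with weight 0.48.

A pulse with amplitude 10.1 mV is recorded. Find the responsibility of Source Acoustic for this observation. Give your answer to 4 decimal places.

By Bayes' theorem, P(k | x) = P(Z=k) f_k(x) / Σ_j P(Z=j) f_j(x).
Component likelihoods at x = 10.1 mV:
  L_Acoustic = (1/(0.85·√(2π)))·exp(−(10.1−8.59)²/(2·0.85²)) = 0.469344·exp(-1.57792) = 0.0968741
  L_Thermal = (1/(0.55·√(2π)))·exp(−(10.1−9.10)²/(2·0.55²)) = 0.725350·exp(-1.65289) = 0.138901
  L_Cosmic = (1/(0.62·√(2π)))·exp(−(10.1−10.16)²/(2·0.62²)) = 0.643455·exp(-0.00468) = 0.640449
Unnormalised posteriors:
  P(Z=Acoustic)·L_Acoustic = 0.19 × 0.0968741 = 0.0184061
  P(Z=Thermal)·L_Thermal = 0.33 × 0.138901 = 0.0458373
  P(Z=Cosmic)·L_Cosmic = 0.48 × 0.640449 = 0.307416
Evidence: 0.0184061 + 0.0458373 + 0.307416 = 0.371659
Responsibility of Source Acoustic: 0.0184061 / 0.371659 ≈ 0.0495

0.0495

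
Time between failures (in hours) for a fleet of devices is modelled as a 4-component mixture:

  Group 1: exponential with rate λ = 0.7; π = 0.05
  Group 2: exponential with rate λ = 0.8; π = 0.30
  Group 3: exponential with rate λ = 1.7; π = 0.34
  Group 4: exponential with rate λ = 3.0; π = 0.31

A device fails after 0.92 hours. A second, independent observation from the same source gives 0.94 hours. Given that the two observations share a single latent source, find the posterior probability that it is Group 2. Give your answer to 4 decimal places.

0.4244

P(component k | x) = π_k·f_k(x) / marginal(x), where marginal(x) = Σ_j π_j·f_j(x).
Since both observations come from the same component, the likelihood for component k is f_k(x₁)·f_k(x₂).
  p_1 = [0.367631] × [0.36252] = 0.133274
  p_2 = [0.383221] × [0.377138] = 0.144527
  p_3 = [0.355805] × [0.343911] = 0.122365
  p_4 = [0.189875] × [0.178818] = 0.0339531
Weight by the priors:
  π_1·p_1 = 0.05 × 0.133274 = 0.00666369
  π_2·p_2 = 0.30 × 0.144527 = 0.0433582
  π_3·p_3 = 0.34 × 0.122365 = 0.0416042
  π_4·p_4 = 0.31 × 0.0339531 = 0.0105255
Evidence: 0.00666369 + 0.0433582 + 0.0416042 + 0.0105255 = 0.102152
So the posterior for Group 2 is 0.0433582 / 0.102152 ≈ 0.4244.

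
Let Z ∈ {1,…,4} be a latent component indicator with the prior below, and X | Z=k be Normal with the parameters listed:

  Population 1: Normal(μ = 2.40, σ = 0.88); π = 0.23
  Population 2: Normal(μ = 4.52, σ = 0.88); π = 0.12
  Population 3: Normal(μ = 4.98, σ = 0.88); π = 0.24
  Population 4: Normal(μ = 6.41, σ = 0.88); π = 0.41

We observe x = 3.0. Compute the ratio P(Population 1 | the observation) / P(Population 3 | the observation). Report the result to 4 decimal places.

The posterior odds equal the prior odds times the likelihood ratio: (P(Z=i)/P(Z=j))·(f_i(x)/f_j(x)).
Component likelihoods at x = 3.0:
  f_1 = 0.35932
  f_2 = 0.101994
  f_3 = 0.0360678
  f_4 = 0.000248786
0.0826435 / 0.00865627 ≈ 9.5472

9.5472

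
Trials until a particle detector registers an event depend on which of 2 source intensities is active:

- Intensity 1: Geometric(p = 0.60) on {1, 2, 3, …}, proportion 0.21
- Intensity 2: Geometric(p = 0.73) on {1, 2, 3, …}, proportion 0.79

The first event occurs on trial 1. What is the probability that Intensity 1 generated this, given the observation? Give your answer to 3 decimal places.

P(component k | x) = w_k·f_k(x) / marginal(x), where marginal(x) = Σ_j w_j·f_j(x).
Component likelihoods at x = 1:
  f_1 = 0.6
  f_2 = 0.73
Prior × likelihood for each component:
  w_1·f_1 = 0.21 × 0.6 = 0.126
  w_2·f_2 = 0.79 × 0.73 = 0.5767
Sum: 0.126 + 0.5767 = 0.7027
Responsibility of Intensity 1: 0.126 / 0.7027 ≈ 0.179

0.179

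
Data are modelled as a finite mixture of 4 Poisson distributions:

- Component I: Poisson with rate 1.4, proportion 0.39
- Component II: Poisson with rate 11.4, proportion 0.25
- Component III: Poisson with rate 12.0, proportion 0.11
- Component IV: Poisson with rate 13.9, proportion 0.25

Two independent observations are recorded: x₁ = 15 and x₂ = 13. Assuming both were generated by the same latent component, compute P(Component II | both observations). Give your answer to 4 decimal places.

P(component k | x) = P(Z=k)·f_k(x) / marginal(x), where marginal(x) = Σ_j P(Z=j)·f_j(x).
Since both observations come from the same component, the likelihood for component k is f_k(x₁)·f_k(x₂).
  L_I = [e^(−1.4)·1.4^15/15! = 2.93365e-11] × [3.1432e-09] = 9.22105e-20
  L_II = [e^(−11.4)·11.4^15/15! = 0.0611105] × [0.0987474] = 0.00603451
  L_III = [e^(−12.0)·12.0^15/15! = 0.0723911] × [0.10557] = 0.00764236
  L_IV = [e^(−13.9)·13.9^15/15! = 0.0981814] × [0.106713] = 0.0104773
Prior × likelihood for each component:
  P(Z=I)·L_I = 0.39 × 9.22105e-20 = 3.59621e-20
  P(Z=II)·L_II = 0.25 × 0.00603451 = 0.00150863
  P(Z=III)·L_III = 0.11 × 0.00764236 = 0.000840659
  P(Z=IV)·L_IV = 0.25 × 0.0104773 = 0.00261932
Evidence: 3.59621e-20 + 0.00150863 + 0.000840659 + 0.00261932 = 0.0049686
So the posterior for Component II is 0.00150863 / 0.0049686 ≈ 0.3036.

0.3036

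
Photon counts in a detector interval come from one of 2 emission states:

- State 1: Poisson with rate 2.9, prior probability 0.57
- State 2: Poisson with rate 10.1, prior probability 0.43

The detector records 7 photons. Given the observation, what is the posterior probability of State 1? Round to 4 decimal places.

Posterior ∝ prior × likelihood, so P(k | x) ∝ w_k f_k(x); normalise over all components.
Evaluate each component's likelihood at the observed value:
  f_1 = 0.0188322
  f_2 = 0.0873866
Prior × likelihood for each component:
  w_1·f_1 = 0.57 × 0.0188322 = 0.0107344
  w_2·f_2 = 0.43 × 0.0873866 = 0.0375762
Denominator: 0.0107344 + 0.0375762 = 0.0483106
P(State 1 | data) ≈ 0.2222

0.2222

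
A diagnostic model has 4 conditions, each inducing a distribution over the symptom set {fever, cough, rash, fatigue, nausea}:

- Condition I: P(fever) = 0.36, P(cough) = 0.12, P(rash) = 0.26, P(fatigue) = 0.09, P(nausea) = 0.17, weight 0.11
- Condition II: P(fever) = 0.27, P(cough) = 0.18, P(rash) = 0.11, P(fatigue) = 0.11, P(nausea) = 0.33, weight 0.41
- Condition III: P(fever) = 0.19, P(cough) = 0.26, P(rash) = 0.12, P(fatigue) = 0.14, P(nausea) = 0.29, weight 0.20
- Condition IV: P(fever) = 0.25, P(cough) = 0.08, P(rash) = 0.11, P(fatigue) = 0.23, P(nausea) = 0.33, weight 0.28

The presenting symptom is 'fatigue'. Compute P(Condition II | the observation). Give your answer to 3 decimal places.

Posterior ∝ prior × likelihood, so P(k | x) ∝ P(Z=k) f_k(x); normalise over all components.
Categorical probabilities:
  p_I = P(fatigue | comp) = 0.09
  p_II = P(fatigue | comp) = 0.11
  p_III = P(fatigue | comp) = 0.14
  p_IV = P(fatigue | comp) = 0.23
Multiply by the mixture weights:
  P(Z=I)·p_I = 0.11 × 0.09 = 0.0099
  P(Z=II)·p_II = 0.41 × 0.11 = 0.0451
  P(Z=III)·p_III = 0.20 × 0.14 = 0.028
  P(Z=IV)·p_IV = 0.28 × 0.23 = 0.0644
Marginal: 0.0099 + 0.0451 + 0.028 + 0.0644 = 0.1474
P(Condition II | data) ≈ 0.306

0.306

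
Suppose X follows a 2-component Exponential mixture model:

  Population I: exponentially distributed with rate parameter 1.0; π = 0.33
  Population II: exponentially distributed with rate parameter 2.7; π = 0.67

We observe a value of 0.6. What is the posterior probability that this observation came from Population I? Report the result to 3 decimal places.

Posterior ∝ prior × likelihood, so P(k | x) ∝ π_k f_k(x); normalise over all components.
Component likelihoods at x = 0.6:
  L_I = 0.548812
  L_II = 0.534326
Weight by the priors:
  π_I·L_I = 0.33 × 0.548812 = 0.181108
  π_II·L_II = 0.67 × 0.534326 = 0.357999
Marginal: 0.181108 + 0.357999 = 0.539107
So the posterior for Population I is 0.181108 / 0.539107 ≈ 0.336.

0.336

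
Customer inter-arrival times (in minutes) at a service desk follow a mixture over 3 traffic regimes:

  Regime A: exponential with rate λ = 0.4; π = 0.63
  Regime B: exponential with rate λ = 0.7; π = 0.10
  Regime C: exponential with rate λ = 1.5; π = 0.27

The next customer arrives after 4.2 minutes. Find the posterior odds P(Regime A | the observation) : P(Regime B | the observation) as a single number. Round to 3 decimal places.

12.692

Only the two components matter; the odds are (π_i f_i(x)) / (π_j f_j(x)).
Exponential densities:
  f_A = 0.4·e^(−0.4·4.2) = 0.4·e^(−1.6800) = 0.0745496
  f_B = 0.7·e^(−0.7·4.2) = 0.7·e^(−2.9400) = 0.037006
  f_C = 1.5·e^(−1.5·4.2) = 1.5·e^(−6.3000) = 0.00275446
Posterior odds = (π_A·f_A) / (π_B·f_B) = (0.63·0.0745496) / (0.10·0.037006) = 0.0469662 / 0.0037006 ≈ 12.692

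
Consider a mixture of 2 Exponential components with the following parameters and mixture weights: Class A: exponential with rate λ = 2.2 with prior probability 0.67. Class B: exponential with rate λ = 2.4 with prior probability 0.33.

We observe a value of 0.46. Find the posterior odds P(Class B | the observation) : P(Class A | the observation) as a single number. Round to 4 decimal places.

0.4901

Since P(k|x) ∝ P(Z=k) f_k(x), the posterior odds are P(Z=i) f_i(x) / (P(Z=j) f_j(x)).
Evaluate each component's likelihood at the observed value:
  L_A = 2.2·e^(−2.2·0.46) = 2.2·e^(−1.0120) = 0.799681
  L_B = 2.4·e^(−2.4·0.46) = 2.4·e^(−1.1040) = 0.795701
Posterior odds = (P(Z=B)·L_B) / (P(Z=A)·L_A) = (0.33·0.795701) / (0.67·0.799681) = 0.262581 / 0.535786 ≈ 0.4901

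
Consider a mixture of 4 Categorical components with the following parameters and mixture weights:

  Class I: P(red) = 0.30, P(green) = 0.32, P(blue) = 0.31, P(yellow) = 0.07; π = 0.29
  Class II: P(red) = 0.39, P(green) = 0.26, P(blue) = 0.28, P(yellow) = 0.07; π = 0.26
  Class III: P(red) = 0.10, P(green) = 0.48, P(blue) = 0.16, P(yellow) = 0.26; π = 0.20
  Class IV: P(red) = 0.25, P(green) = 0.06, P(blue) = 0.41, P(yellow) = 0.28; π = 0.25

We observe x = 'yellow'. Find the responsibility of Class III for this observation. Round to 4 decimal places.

0.3240

The responsibility of component k is P(Z=k) f_k(x) divided by Σ_j P(Z=j) f_j(x).
Categorical probabilities:
  p_I = 0.07
  p_II = 0.07
  p_III = 0.26
  p_IV = 0.28
Weight by the priors:
  P(Z=I)·p_I = 0.29 × 0.07 = 0.0203
  P(Z=II)·p_II = 0.26 × 0.07 = 0.0182
  P(Z=III)·p_III = 0.20 × 0.26 = 0.052
  P(Z=IV)·p_IV = 0.25 × 0.28 = 0.07
Evidence: 0.0203 + 0.0182 + 0.052 + 0.07 = 0.1605
P(Class III | 'yellow') = 0.052 / 0.1605 ≈ 0.3240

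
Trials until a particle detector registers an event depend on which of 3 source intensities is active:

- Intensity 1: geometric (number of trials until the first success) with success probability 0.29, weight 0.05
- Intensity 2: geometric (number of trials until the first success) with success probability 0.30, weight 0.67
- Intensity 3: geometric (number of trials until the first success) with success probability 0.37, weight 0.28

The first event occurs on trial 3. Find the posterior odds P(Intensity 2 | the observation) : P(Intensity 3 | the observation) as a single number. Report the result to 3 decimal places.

The posterior odds equal the prior odds times the likelihood ratio: (w_i/w_j)·(f_i(x)/f_j(x)).
Geometric probabilities:
  f_1 = 0.29·(1−0.29)^2 = 0.29·0.5041 = 0.146189
  f_2 = 0.30·(1−0.30)^2 = 0.30·0.49 = 0.147
  f_3 = 0.37·(1−0.37)^2 = 0.37·0.3969 = 0.146853
Posterior odds = (w_2·f_2) / (w_3·f_3) = (0.67·0.147) / (0.28·0.146853) = 0.09849 / 0.0411188 ≈ 2.395

2.395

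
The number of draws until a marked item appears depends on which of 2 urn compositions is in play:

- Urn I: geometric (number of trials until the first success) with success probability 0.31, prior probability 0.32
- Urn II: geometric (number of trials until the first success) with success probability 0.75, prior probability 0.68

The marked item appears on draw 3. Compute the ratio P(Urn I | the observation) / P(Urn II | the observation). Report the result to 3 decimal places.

1.482

Posterior odds = (π_i f_i(x)) / (π_j f_j(x)); the normalising sum cancels.
Component likelihoods at x = 3:
  f_I = 0.31·(1−0.31)^2 = 0.31·0.4761 = 0.147591
  f_II = 0.75·(1−0.75)^2 = 0.75·0.0625 = 0.046875
0.0472291 / 0.031875 ≈ 1.482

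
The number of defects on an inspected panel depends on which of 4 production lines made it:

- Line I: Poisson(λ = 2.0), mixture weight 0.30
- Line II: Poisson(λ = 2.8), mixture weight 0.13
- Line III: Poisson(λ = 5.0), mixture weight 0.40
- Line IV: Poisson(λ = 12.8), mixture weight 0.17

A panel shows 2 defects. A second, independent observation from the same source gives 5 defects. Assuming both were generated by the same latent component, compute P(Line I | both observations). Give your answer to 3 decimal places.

0.254

By Bayes' theorem, P(k | x) = P(Z=k) f_k(x) / Σ_j P(Z=j) f_j(x).
Since both observations come from the same component, the likelihood for component k is f_k(x₁)·f_k(x₂).
  p_I = [e^(−2.0)·2.0^2/2! = 0.270671] × [0.0360894] = 0.00976834
  p_II = [e^(−2.8)·2.8^2/2! = 0.238375] × [0.0872136] = 0.0207896
  p_III = [e^(−5.0)·5.0^2/2! = 0.0842243] × [0.175467] = 0.0147786
  p_IV = [e^(−12.8)·12.8^2/2! = 0.000226162] × [0.00790495] = 1.7878e-06
Multiply by the mixture weights:
  P(Z=I)·p_I = 0.30 × 0.00976834 = 0.0029305
  P(Z=II)·p_II = 0.13 × 0.0207896 = 0.00270265
  P(Z=III)·p_III = 0.40 × 0.0147786 = 0.00591145
  P(Z=IV)·p_IV = 0.17 × 1.7878e-06 = 3.03927e-07
Evidence: 0.0029305 + 0.00270265 + 0.00591145 + 3.03927e-07 = 0.0115449
P(Line I | data) = 0.0029305 / 0.0115449 ≈ 0.254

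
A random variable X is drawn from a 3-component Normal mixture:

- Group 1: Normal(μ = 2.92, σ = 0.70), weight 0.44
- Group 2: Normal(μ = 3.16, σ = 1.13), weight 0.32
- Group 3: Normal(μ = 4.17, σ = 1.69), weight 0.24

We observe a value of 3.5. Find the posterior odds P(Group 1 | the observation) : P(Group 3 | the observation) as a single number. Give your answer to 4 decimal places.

The posterior odds equal the prior odds times the likelihood ratio: (π_i/π_j)·(f_i(x)/f_j(x)).
Normal densities:
  p_1 = (1/(0.70·√(2π)))·exp(−(3.5−2.92)²/(2·0.70²)) = 0.569918·exp(-0.34327) = 0.404328
  p_2 = (1/(1.13·√(2π)))·exp(−(3.5−3.16)²/(2·1.13²)) = 0.353046·exp(-0.04527) = 0.337422
  p_3 = (1/(1.69·√(2π)))·exp(−(3.5−4.17)²/(2·1.69²)) = 0.236061·exp(-0.07859) = 0.21822
Odds = (0.44/0.24) × (0.404328/0.21822) = 1.83333 × 1.85285 ≈ 3.3969

3.3969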